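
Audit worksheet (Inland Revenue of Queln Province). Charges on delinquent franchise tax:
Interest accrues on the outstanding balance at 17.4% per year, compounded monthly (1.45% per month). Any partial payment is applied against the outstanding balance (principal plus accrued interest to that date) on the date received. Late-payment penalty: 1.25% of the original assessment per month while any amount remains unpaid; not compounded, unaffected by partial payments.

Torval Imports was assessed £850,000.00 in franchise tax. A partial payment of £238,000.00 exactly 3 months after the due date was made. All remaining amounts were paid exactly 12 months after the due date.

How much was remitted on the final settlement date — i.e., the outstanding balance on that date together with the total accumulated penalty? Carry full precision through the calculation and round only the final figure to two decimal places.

£866,861.44

Balance at month 3: £850,000.0000 × (1 + 0.0145)^3 = £887,513.7288…
After £238,000.00 payment: £887,513.7288… − £238,000.00 = £649,513.7288…
Balance at month 12: £649,513.7288… × (1 + 0.0145)^9 = £739,361.4409…
Penalty: 12 × 1.25% × £850,000.00 = £127,500.00
Final settlement = outstanding balance + penalty = £739,361.4409… + £127,500.00 = £866,861.44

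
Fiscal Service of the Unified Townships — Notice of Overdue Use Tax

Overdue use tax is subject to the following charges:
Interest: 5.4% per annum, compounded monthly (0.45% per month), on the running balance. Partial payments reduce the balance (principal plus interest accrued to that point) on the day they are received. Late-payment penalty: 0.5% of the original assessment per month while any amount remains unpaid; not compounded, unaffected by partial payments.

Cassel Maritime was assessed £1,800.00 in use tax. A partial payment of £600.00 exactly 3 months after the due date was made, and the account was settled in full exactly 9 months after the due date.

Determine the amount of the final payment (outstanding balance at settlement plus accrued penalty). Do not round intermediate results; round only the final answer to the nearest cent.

Balance at month 3: £1,800.0000 × (1 + 0.0045)^3 = £1,824.4095…
After £600.00 payment: £1,824.4095… − £600.00 = £1,224.4095…
Balance at month 9: £1,224.4095… × (1 + 0.0045)^6 = £1,257.8427…
Penalty: 9 × 0.5% × £1,800.00 = £81.00
Final settlement = outstanding balance + penalty = £1,257.8427… + £81.00 = £1,338.84

£1,338.84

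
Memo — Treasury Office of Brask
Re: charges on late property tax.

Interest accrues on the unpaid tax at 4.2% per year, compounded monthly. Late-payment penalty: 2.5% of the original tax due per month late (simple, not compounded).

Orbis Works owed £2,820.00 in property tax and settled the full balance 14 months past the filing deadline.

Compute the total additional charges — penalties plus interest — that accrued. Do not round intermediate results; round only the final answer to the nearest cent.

£1,128.37

Late-payment penalty: 14 × 2.5% × £2,820.00 = £987.00
Interest (4.2%/yr ÷ 12 = 0.35%/month): £2,820.00 × ((1 + 0.0035)^14 − 1) = £141.3680…
Penalties + interest = £987.0000 + £141.3680… = £1,128.37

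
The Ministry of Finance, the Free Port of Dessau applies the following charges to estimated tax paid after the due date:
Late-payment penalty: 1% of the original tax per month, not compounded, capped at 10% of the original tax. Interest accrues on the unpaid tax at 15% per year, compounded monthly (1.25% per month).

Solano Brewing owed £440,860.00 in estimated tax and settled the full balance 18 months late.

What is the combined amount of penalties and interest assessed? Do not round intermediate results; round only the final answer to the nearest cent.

£154,555.55

Penalty (uncapped): 18 × 1% × £440,860.00 = £79,354.80; cap = 10% × £440,860.00 = £44,086.00 → penalty = £44,086.00
Interest: £440,860.00 × ((1 + 0.0125)^18 − 1) = £440,860.00 × 0.2505774… = £110,469.5500…
Penalties + interest = £44,086.0000 + £110,469.5500… = £154,555.55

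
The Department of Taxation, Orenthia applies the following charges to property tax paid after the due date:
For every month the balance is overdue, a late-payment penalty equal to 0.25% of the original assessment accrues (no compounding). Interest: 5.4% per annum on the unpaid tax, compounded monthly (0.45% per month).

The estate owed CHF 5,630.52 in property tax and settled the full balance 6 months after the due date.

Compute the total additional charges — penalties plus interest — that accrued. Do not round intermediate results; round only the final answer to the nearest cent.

CHF 238.20

Late-payment penalty = 0.25% × CHF 5,630.52 × 6 mo = CHF 84.46…
Interest: CHF 5,630.52 × ((1 + 0.0045)^6 − 1) = CHF 5,630.52 × 0.0273056… = CHF 153.7446…
Penalties + interest = CHF 84.4578 + CHF 153.7446… = CHF 238.20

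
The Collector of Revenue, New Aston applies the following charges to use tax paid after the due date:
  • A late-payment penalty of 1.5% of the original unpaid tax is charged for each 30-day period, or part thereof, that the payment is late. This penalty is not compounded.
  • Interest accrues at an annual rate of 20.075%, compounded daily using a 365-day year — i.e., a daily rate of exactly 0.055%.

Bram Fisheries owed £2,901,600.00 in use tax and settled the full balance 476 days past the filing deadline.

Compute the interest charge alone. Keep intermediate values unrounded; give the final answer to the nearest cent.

£868,080.84

Interest: £2,901,600.00 × ((1 + 0.00055)^476 − 1) = £2,901,600.00 × 0.29917316… = £868,080.8412…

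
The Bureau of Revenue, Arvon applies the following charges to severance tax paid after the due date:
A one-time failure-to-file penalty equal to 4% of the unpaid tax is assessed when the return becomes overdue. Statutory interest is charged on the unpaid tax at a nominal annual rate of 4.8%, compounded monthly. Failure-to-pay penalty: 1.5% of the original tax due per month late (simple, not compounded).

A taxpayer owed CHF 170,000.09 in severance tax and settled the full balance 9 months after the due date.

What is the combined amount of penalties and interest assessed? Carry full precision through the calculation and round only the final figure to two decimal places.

Failure-to-file penalty: 4% × CHF 170,000.09 = CHF 6,800.00…
Failure-to-pay penalty = 1.5% × CHF 170,000.09 × 9 mo = CHF 22,950.01…
Interest (4.8%/yr ÷ 12 = 0.4%/month): CHF 170,000.09 × ((1 + 0.004)^9 − 1) = CHF 6,218.8427…
Penalties + interest = CHF 29,750.0158… + CHF 6,218.8427… = CHF 35,968.86

CHF 35,968.86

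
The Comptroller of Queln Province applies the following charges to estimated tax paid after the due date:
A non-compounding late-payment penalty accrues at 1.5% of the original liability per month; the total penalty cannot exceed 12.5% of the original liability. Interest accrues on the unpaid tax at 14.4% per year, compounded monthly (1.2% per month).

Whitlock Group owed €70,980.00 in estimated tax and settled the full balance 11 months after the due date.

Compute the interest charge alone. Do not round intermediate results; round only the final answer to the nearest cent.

€9,952.25

Interest: €70,980.00 × ((1 + 0.012)^11 − 1) = €70,980.00 × 0.1402121… = €9,952.2534…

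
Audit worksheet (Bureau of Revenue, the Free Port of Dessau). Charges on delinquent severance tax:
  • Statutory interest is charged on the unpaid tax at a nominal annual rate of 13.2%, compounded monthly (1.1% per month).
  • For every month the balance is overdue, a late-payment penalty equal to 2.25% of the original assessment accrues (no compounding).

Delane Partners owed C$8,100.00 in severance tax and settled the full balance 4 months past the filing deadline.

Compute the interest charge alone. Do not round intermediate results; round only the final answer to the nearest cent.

C$362.32

Interest: C$8,100.00 × ((1 + 0.011)^4 − 1) = C$8,100.00 × 0.0447313… = C$362.3238…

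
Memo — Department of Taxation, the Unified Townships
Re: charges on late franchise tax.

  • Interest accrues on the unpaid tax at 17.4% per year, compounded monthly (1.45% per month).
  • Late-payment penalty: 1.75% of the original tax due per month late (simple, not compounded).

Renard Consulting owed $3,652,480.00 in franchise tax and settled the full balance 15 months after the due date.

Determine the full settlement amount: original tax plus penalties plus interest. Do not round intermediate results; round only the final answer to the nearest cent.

Late-payment penalty: 15 × 1.75% × $3,652,480.00 = $958,776.00
Interest: $3,652,480.00 × ((1 + 0.0145)^15 − 1) = $3,652,480.00 × 0.2410257… = $880,341.4995…
Total = $3,652,480.00 + $958,776.0000 + $880,341.4995… = $5,491,597.50

$5,491,597.50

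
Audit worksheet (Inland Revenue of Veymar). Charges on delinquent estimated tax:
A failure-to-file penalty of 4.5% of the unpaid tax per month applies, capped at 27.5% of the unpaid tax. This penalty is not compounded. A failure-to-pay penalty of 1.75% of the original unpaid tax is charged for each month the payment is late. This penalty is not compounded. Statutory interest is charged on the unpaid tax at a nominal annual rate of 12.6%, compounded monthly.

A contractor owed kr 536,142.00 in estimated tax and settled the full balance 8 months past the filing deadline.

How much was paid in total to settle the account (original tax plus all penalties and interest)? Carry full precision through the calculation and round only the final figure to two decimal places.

kr 805,367.14

Failure-to-file: 8 × 4.5% × kr 536,142.00 = kr 193,011.12, capped at 27.5% × kr 536,142.00 = kr 147,439.05
Failure-to-pay penalty: 8 × 1.75% × kr 536,142.00 = kr 75,059.88
Interest (12.6%/yr ÷ 12 = 1.05%/month): kr 536,142.00 × ((1 + 0.0105)^8 − 1) = kr 46,726.2149…
Total = kr 536,142.00 + kr 222,498.9300 + kr 46,726.2149… = kr 805,367.14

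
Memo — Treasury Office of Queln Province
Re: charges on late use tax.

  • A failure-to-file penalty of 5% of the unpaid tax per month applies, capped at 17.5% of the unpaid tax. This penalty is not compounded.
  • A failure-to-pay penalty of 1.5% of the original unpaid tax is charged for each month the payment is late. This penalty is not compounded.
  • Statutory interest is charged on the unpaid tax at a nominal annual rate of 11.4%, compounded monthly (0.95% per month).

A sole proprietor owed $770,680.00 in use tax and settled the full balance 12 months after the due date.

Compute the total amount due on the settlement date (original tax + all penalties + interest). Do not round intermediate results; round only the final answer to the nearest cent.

$1,136,868.00

Failure-to-file: 12 × 5% × $770,680.00 = $462,408.00, capped at 17.5% × $770,680.00 = $134,869.00
Failure-to-pay penalty: 12 × 1.5% × $770,680.00 = $138,722.40
Interest: $770,680.00 × ((1 + 0.0095)^12 − 1) = $770,680.00 × 0.1201492… = $92,596.5980…
Total = $770,680.00 + $273,591.4000 + $92,596.5980… = $1,136,868.00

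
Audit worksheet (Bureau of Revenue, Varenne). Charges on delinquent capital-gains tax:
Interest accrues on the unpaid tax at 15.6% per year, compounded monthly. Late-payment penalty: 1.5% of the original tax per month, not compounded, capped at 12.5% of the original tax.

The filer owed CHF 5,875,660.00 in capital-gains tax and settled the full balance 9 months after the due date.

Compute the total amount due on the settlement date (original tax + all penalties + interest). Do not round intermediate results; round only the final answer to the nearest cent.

Penalty (uncapped): 9 × 1.5% × CHF 5,875,660.00 = CHF 793,214.10; cap = 12.5% × CHF 5,875,660.00 = CHF 734,457.50 → penalty = CHF 734,457.50
Interest (15.6%/yr ÷ 12 = 1.3%/month): CHF 5,875,660.00 × ((1 + 0.013)^9 − 1) = CHF 724,305.4987…
Total = CHF 5,875,660.00 + CHF 734,457.5000 + CHF 724,305.4987… = CHF 7,334,423.00

CHF 7,334,423.00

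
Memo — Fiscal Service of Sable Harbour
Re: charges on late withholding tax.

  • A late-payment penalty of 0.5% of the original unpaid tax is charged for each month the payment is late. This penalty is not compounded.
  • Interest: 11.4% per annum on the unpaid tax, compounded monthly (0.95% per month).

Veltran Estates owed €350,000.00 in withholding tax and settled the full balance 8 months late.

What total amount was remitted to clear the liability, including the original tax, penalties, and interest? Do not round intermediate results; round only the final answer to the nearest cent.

€391,501.46

Late-payment penalty = 0.5% × €350,000.00 × 8 mo = €14,000.00
Interest: €350,000.00 × ((1 + 0.0095)^8 − 1) = €350,000.00 × 0.0785756… = €27,501.4556…
Total = €350,000.00 + €14,000.0000 + €27,501.4556… = €391,501.46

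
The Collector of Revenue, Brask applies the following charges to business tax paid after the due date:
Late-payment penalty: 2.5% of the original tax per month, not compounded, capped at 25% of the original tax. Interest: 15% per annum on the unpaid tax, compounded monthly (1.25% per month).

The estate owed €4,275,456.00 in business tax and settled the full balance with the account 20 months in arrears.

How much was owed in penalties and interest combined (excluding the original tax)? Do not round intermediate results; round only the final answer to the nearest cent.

€2,274,701.77

Penalty (uncapped): 20 × 2.5% × €4,275,456.00 = €2,137,728.00; cap = 25% × €4,275,456.00 = €1,068,864.00 → penalty = €1,068,864.00
Interest: €4,275,456.00 × ((1 + 0.0125)^20 − 1) = €4,275,456.00 × 0.2820372… = €1,205,837.7745…
Penalties + interest = €1,068,864.0000 + €1,205,837.7745… = €2,274,701.77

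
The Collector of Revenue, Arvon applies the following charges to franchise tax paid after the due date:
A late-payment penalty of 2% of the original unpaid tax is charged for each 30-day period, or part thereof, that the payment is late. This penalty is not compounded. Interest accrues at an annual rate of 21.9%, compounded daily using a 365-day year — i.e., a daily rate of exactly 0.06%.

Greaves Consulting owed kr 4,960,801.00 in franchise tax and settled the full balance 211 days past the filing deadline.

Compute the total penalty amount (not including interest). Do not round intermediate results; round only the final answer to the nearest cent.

kr 793,728.16

Penalty periods: ⌈211/30⌉ = 8; penalty = 8 × 2% × kr 4,960,801.00 = kr 793,728.16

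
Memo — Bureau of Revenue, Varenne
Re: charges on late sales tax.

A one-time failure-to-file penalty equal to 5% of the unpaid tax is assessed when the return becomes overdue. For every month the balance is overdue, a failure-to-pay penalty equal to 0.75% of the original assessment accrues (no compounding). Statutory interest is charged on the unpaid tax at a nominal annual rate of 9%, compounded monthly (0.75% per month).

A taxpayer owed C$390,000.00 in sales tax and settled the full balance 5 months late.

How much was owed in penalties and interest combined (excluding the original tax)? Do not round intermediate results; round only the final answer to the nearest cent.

C$48,971.03

Failure-to-file penalty: 5% × C$390,000.00 = C$19,500.00
Failure-to-pay penalty = 0.75% × C$390,000.00 × 5 mo = C$14,625.00
Interest: C$390,000.00 × ((1 + 0.0075)^5 − 1) = C$390,000.00 × 0.0380667… = C$14,846.0265…
Penalties + interest = C$34,125.0000 + C$14,846.0265… = C$48,971.03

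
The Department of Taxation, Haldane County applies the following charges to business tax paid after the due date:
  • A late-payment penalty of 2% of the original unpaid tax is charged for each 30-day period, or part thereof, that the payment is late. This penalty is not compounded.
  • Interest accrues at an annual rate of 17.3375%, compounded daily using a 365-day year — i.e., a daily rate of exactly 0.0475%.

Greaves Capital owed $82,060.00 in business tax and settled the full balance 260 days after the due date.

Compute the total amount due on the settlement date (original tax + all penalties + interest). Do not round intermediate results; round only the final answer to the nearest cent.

$107,614.86

Penalty periods: ⌈260/30⌉ = 9; penalty = 9 × 2% × $82,060.00 = $14,770.80
Interest: $82,060.00 × ((1 + 0.000475)^260 − 1) = $82,060.00 × 0.13141683… = $10,784.0650…
Total = $82,060.00 + $14,770.8000 + $10,784.0650… = $107,614.86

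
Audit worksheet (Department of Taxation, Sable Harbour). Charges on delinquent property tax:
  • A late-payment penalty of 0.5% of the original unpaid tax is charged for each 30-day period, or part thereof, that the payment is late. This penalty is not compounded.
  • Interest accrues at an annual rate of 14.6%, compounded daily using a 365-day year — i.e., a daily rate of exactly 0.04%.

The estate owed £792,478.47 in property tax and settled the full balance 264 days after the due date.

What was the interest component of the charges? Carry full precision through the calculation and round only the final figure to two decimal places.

Interest: £792,478.47 × ((1 + 0.0004)^264 − 1) = £792,478.47 × 0.11135377… = £88,245.4660…

£88,245.47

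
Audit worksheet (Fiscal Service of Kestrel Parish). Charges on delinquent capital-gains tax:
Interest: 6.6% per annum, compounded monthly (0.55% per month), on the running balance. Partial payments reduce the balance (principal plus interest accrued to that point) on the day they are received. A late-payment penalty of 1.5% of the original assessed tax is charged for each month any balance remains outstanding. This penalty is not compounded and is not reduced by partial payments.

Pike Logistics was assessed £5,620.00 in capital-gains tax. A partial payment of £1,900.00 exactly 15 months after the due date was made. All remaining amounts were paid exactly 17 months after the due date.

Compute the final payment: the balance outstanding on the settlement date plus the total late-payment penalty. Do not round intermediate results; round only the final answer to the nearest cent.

Balance at month 15: £5,620.0000 × (1 + 0.0055)^15 = £6,101.9331…
After £1,900.00 payment: £6,101.9331… − £1,900.00 = £4,201.9331…
Balance at month 17: £4,201.9331… × (1 + 0.0055)^2 = £4,248.2814…
Penalty: 17 × 1.5% × £5,620.00 = £1,433.10
Final settlement = outstanding balance + penalty = £4,248.2814… + £1,433.10 = £5,681.38

£5,681.38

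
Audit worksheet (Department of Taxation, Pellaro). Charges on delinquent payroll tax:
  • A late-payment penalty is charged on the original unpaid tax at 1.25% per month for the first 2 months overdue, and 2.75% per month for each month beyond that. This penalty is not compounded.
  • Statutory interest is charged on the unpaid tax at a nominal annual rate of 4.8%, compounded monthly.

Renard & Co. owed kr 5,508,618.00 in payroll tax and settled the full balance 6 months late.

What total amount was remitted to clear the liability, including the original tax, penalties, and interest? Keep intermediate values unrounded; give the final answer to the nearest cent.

kr 6,385,817.40

Penalty, months 1–2: 2 × 1.25% × kr 5,508,618.00 = kr 137,715.45
Penalty, months 3–6: 4 × 2.75% × kr 5,508,618.00 = kr 605,947.98
Interest (4.8%/yr ÷ 12 = 0.4%/month): kr 5,508,618.00 × ((1 + 0.004)^6 − 1) = kr 133,535.9725…
Total = kr 5,508,618.00 + kr 743,663.4300 + kr 133,535.9725… = kr 6,385,817.40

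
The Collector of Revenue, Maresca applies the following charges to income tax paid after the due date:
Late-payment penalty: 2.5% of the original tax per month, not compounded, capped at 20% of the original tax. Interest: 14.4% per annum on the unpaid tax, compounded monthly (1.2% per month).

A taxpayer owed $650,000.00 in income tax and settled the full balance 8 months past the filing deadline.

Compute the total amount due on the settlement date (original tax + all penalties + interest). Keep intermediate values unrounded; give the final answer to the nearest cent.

$845,084.65

Penalty (uncapped): 8 × 2.5% × $650,000.00 = $130,000.00; cap = 20% × $650,000.00 = $130,000.00 → penalty = $130,000.00
Interest: $650,000.00 × ((1 + 0.012)^8 − 1) = $650,000.00 × 0.1001302… = $65,084.6518…
Total = $650,000.00 + $130,000.0000 + $65,084.6518… = $845,084.65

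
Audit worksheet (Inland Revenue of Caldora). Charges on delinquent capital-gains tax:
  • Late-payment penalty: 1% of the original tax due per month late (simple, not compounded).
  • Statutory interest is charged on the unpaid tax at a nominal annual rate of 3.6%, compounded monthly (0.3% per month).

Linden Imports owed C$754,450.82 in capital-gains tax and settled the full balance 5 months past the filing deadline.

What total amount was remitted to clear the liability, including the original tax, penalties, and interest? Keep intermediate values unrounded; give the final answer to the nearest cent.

C$803,558.23

Late-payment penalty = 1% × C$754,450.82 × 5 mo = C$37,722.54…
Interest: C$754,450.82 × ((1 + 0.003)^5 − 1) = C$754,450.82 × 0.0150903… = C$11,384.8669…
Total = C$754,450.82 + C$37,722.5410 + C$11,384.8669… = C$803,558.23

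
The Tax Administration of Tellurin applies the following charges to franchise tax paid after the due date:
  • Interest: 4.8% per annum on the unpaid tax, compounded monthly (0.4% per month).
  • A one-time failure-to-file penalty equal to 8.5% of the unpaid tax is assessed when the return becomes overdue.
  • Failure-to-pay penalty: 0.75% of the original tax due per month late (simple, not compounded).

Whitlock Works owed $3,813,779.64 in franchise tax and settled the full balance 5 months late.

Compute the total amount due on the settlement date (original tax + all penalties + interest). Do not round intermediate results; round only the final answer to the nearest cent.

Failure-to-file penalty: 8.5% × $3,813,779.64 = $324,171.27…
Failure-to-pay penalty: 5 × 0.75% × $3,813,779.64 = $143,016.74…
Interest: $3,813,779.64 × ((1 + 0.004)^5 − 1) = $3,813,779.64 × 0.0201606… = $76,888.2432…
Total = $3,813,779.64 + $467,188.0059 + $76,888.2432… = $4,357,855.89

$4,357,855.89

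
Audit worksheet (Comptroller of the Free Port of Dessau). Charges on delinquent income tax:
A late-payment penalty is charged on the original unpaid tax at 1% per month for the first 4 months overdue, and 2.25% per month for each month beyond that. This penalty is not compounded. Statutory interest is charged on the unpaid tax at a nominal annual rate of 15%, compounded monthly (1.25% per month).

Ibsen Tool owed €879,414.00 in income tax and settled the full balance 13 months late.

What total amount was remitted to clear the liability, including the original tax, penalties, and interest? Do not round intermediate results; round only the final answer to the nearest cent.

€1,246,801.47

Penalty, months 1–4: 4 × 1% × €879,414.00 = €35,176.56
Penalty, months 5–13: 9 × 2.25% × €879,414.00 = €178,081.34…
Interest: €879,414.00 × ((1 + 0.0125)^13 − 1) = €879,414.00 × 0.1752639… = €154,129.5706…
Total = €879,414.00 + €213,257.8950 + €154,129.5706… = €1,246,801.47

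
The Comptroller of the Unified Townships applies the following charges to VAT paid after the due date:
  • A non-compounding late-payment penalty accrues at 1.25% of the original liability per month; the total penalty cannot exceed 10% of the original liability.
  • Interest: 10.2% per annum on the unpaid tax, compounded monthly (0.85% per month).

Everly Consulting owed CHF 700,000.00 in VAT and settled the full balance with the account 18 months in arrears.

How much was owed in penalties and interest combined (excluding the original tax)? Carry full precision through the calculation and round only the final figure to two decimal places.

Penalty (uncapped): 18 × 1.25% × CHF 700,000.00 = CHF 157,500.00; cap = 10% × CHF 700,000.00 = CHF 70,000.00 → penalty = CHF 70,000.00
Interest: CHF 700,000.00 × ((1 + 0.0085)^18 − 1) = CHF 700,000.00 × 0.1645717… = CHF 115,200.2157…
Penalties + interest = CHF 70,000.0000 + CHF 115,200.2157… = CHF 185,200.22

CHF 185,200.22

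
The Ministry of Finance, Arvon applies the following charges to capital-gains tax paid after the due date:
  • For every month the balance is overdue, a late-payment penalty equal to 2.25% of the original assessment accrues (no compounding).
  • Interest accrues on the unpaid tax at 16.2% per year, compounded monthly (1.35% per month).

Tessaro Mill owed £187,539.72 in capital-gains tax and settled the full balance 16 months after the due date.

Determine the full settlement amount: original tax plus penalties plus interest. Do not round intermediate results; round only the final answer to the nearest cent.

£299,934.20

Late-payment penalty: 16 × 2.25% × £187,539.72 = £67,514.30…
Interest: £187,539.72 × ((1 + 0.0135)^16 − 1) = £187,539.72 × 0.2393103… = £44,880.1809…
Total = £187,539.72 + £67,514.2992 + £44,880.1809… = £299,934.20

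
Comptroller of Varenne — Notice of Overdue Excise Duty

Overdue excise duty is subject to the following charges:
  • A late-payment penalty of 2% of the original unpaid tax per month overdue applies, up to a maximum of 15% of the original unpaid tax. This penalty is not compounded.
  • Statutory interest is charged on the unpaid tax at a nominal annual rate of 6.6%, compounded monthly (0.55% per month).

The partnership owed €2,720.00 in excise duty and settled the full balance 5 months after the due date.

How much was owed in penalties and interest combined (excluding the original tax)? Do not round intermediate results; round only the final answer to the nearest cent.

Penalty: 5 × 2% × €2,720.00 = €272.00 (below the 15% cap of €408.00)
Interest: €2,720.00 × ((1 + 0.0055)^5 − 1) = €2,720.00 × 0.0278042… = €75.6273…
Penalties + interest = €272.0000 + €75.6273… = €347.63

€347.63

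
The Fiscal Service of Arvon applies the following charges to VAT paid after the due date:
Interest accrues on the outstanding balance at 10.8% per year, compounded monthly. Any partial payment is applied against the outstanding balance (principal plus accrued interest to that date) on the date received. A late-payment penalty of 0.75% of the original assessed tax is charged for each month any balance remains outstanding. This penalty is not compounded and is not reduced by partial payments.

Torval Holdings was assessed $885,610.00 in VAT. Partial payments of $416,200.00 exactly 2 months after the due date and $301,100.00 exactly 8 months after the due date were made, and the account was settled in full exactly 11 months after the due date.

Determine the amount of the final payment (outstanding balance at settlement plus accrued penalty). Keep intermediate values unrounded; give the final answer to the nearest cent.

Monthly rate = 10.8% ÷ 12 = 0.9%
Balance at month 2: $885,610.0000 × (1 + 0.009)^2 = $901,622.7144…
After $416,200.00 payment: $901,622.7144… − $416,200.00 = $485,422.7144…
Balance at month 8: $485,422.7144… × (1 + 0.009)^6 = $512,232.4550…
After $301,100.00 payment: $512,232.4550… − $301,100.00 = $211,132.4550…
Balance at month 11: $211,132.4550… × (1 + 0.009)^3 = $216,884.4904…
Penalty: 11 × 0.75% × $885,610.00 = $73,062.83…
Final settlement = outstanding balance + penalty = $216,884.4904… + $73,062.83… = $289,947.32

$289,947.32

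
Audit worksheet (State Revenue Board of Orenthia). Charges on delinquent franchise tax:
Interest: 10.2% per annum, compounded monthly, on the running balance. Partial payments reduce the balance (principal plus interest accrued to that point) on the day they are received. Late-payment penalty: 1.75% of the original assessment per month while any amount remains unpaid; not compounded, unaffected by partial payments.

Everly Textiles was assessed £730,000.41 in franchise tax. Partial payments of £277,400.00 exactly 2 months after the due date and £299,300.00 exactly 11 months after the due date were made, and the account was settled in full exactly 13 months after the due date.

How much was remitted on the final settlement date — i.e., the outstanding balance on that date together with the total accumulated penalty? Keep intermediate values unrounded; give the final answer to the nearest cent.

Monthly rate = 10.2% ÷ 12 = 0.85%
Balance at month 2: £730,000.4100 × (1 + 0.0085)^2 = £742,463.1595…
After £277,400.00 payment: £742,463.1595… − £277,400.00 = £465,063.1595…
Balance at month 11: £465,063.1595… × (1 + 0.0085)^9 = £501,874.4200…
After £299,300.00 payment: £501,874.4200… − £299,300.00 = £202,574.4200…
Balance at month 13: £202,574.4200… × (1 + 0.0085)^2 = £206,032.8211…
Penalty: 13 × 1.75% × £730,000.41 = £166,075.09…
Final settlement = outstanding balance + penalty = £206,032.8211… + £166,075.09… = £372,107.91

£372,107.91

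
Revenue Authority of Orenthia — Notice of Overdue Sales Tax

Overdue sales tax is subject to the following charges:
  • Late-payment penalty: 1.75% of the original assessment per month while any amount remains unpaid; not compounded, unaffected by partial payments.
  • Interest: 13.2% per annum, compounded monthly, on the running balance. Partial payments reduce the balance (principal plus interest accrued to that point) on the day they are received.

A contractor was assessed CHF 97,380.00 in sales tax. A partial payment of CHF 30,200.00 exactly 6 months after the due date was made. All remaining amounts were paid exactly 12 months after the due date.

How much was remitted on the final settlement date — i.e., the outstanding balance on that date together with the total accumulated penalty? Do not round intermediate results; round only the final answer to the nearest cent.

Monthly rate = 13.2% ÷ 12 = 1.1%
Balance at month 6: CHF 97,380.0000 × (1 + 0.011)^6 = CHF 103,986.4384…
After CHF 30,200.00 payment: CHF 103,986.4384… − CHF 30,200.00 = CHF 73,786.4384…
Balance at month 12: CHF 73,786.4384… × (1 + 0.011)^6 = CHF 78,792.2462…
Penalty: 12 × 1.75% × CHF 97,380.00 = CHF 20,449.80
Final settlement = outstanding balance + penalty = CHF 78,792.2462… + CHF 20,449.80 = CHF 99,242.05

CHF 99,242.05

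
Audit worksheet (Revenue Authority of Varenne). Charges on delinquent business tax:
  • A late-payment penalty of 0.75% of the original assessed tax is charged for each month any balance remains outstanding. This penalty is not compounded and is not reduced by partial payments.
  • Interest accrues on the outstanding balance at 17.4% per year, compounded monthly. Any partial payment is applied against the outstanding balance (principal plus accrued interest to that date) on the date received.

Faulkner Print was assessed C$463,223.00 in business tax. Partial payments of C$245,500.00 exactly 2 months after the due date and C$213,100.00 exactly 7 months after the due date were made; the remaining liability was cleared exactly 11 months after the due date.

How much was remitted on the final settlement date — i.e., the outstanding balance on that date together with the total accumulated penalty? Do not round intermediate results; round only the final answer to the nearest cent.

Monthly rate = 17.4% ÷ 12 = 1.45%
Balance at month 2: C$463,223.0000 × (1 + 0.0145)^2 = C$476,753.8596…
After C$245,500.00 payment: C$476,753.8596… − C$245,500.00 = C$231,253.8596…
Balance at month 7: C$231,253.8596… × (1 + 0.0145)^5 = C$248,513.0770…
After C$213,100.00 payment: C$248,513.0770… − C$213,100.00 = C$35,413.0770…
Balance at month 11: C$35,413.0770… × (1 + 0.0145)^4 = C$37,512.1425…
Penalty: 11 × 0.75% × C$463,223.00 = C$38,215.90…
Final settlement = outstanding balance + penalty = C$37,512.1425… + C$38,215.90… = C$75,728.04

C$75,728.04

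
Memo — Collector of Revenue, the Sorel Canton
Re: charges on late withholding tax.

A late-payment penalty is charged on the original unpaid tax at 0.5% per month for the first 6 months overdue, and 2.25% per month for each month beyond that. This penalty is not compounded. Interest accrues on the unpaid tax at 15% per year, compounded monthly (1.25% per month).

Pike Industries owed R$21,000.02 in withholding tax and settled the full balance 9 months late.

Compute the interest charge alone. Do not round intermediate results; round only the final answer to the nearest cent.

Interest: R$21,000.02 × ((1 + 0.0125)^9 − 1) = R$21,000.02 × 0.1182922… = R$2,484.1381…

R$2,484.14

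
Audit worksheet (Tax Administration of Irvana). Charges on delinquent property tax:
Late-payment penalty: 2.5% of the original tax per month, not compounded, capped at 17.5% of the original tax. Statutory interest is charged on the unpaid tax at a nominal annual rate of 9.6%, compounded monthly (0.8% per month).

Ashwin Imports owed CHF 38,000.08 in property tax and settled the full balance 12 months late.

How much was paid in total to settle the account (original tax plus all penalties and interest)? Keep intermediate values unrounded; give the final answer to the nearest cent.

CHF 48,462.97

Penalty (uncapped): 12 × 2.5% × CHF 38,000.08 = CHF 11,400.02…; cap = 17.5% × CHF 38,000.08 = CHF 6,650.01… → penalty = CHF 6,650.01…
Interest: CHF 38,000.08 × ((1 + 0.008)^12 − 1) = CHF 38,000.08 × 0.1003387… = CHF 3,812.8784…
Total = CHF 38,000.08 + CHF 6,650.0140 + CHF 3,812.8784… = CHF 48,462.97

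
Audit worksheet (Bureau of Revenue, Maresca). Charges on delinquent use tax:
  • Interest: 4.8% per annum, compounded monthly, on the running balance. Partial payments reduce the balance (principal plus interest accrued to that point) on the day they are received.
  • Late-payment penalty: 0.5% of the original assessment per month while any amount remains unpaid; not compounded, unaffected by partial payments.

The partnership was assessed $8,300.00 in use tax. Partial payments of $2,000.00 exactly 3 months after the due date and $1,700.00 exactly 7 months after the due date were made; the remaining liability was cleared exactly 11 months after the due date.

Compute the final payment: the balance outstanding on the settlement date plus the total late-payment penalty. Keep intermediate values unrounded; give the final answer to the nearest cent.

Monthly rate = 4.8% ÷ 12 = 0.4%
Balance at month 3: $8,300.0000 × (1 + 0.004)^3 = $8,399.9989…
After $2,000.00 payment: $8,399.9989… − $2,000.00 = $6,399.9989…
Balance at month 7: $6,399.9989… × (1 + 0.004)^4 = $6,503.0150…
After $1,700.00 payment: $6,503.0150… − $1,700.00 = $4,803.0150…
Balance at month 11: $4,803.0150… × (1 + 0.004)^4 = $4,880.3255…
Penalty: 11 × 0.5% × $8,300.00 = $456.50
Final settlement = outstanding balance + penalty = $4,880.3255… + $456.50 = $5,336.83

$5,336.83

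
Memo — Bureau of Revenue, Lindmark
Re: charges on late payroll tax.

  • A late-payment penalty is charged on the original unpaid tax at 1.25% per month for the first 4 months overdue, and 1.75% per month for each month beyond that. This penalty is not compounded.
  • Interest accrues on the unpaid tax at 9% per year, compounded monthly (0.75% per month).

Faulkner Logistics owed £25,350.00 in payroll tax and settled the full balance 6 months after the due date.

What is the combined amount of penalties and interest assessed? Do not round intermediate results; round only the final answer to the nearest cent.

Penalty, months 1–4: 4 × 1.25% × £25,350.00 = £1,267.50
Penalty, months 5–6: 2 × 1.75% × £25,350.00 = £887.25
Interest: £25,350.00 × ((1 + 0.0075)^6 − 1) = £25,350.00 × 0.0458522… = £1,162.3542…
Penalties + interest = £2,154.7500 + £1,162.3542… = £3,317.10

£3,317.10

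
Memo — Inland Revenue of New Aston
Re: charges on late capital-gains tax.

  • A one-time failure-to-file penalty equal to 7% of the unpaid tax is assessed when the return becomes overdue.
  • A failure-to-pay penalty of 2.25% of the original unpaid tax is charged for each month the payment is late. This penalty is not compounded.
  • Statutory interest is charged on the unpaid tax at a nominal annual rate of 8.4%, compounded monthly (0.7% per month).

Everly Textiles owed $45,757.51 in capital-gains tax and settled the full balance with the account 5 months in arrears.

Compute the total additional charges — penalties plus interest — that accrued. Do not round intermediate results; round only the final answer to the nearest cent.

Failure-to-file penalty: 7% × $45,757.51 = $3,203.03…
Failure-to-pay penalty: 5 × 2.25% × $45,757.51 = $5,147.72…
Interest: $45,757.51 × ((1 + 0.007)^5 − 1) = $45,757.51 × 0.0354934… = $1,624.0915…
Penalties + interest = $8,350.7456… + $1,624.0915… = $9,974.84

$9,974.84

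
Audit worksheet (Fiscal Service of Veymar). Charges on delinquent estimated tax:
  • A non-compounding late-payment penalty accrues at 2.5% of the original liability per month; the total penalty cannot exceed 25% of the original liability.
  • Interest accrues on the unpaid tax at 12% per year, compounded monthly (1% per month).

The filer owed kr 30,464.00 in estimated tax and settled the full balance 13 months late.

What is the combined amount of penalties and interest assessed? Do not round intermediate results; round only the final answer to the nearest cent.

Penalty (uncapped): 13 × 2.5% × kr 30,464.00 = kr 9,900.80; cap = 25% × kr 30,464.00 = kr 7,616.00 → penalty = kr 7,616.00
Interest: kr 30,464.00 × ((1 + 0.01)^13 − 1) = kr 30,464.00 × 0.1380933… = kr 4,206.8737…
Penalties + interest = kr 7,616.0000 + kr 4,206.8737… = kr 11,822.87

kr 11,822.87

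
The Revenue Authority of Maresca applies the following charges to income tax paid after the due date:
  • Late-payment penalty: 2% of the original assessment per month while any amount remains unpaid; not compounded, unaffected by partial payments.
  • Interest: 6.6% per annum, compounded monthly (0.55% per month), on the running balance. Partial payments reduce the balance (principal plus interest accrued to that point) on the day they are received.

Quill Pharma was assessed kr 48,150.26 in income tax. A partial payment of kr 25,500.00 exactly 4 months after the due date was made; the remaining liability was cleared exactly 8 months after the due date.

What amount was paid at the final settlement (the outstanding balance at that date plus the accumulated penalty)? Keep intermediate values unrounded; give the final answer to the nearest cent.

kr 31,948.50

Balance at month 4: kr 48,150.2600 × (1 + 0.0055)^4 = kr 49,218.3371…
After kr 25,500.00 payment: kr 49,218.3371… − kr 25,500.00 = kr 23,718.3371…
Balance at month 8: kr 23,718.3371… × (1 + 0.0055)^4 = kr 24,244.4612…
Penalty: 8 × 2% × kr 48,150.26 = kr 7,704.04…
Final settlement = outstanding balance + penalty = kr 24,244.4612… + kr 7,704.04… = kr 31,948.50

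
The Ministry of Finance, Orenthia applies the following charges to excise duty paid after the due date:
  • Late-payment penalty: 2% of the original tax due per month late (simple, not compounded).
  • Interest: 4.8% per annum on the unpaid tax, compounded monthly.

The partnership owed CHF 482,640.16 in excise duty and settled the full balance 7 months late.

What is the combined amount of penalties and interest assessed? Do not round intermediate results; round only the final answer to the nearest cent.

Late-payment penalty: 7 × 2% × CHF 482,640.16 = CHF 67,569.62…
Interest (4.8%/yr ÷ 12 = 0.4%/month): CHF 482,640.16 × ((1 + 0.004)^7 − 1) = CHF 13,677.1770…
Penalties + interest = CHF 67,569.6224 + CHF 13,677.1770… = CHF 81,246.80

CHF 81,246.80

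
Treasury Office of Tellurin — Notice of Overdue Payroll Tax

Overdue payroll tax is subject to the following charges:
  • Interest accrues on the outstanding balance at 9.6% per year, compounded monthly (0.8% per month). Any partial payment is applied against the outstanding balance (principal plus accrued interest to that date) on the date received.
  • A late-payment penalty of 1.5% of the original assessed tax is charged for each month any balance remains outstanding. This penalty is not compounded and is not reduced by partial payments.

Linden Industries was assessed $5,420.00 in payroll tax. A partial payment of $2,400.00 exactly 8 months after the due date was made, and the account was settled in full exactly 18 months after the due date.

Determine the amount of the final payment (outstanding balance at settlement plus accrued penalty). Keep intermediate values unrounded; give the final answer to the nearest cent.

$5,120.23

Balance at month 8: $5,420.0000 × (1 + 0.008)^8 = $5,776.7496…
After $2,400.00 payment: $5,776.7496… − $2,400.00 = $3,376.7496…
Balance at month 18: $3,376.7496… × (1 + 0.008)^10 = $3,656.8250…
Penalty: 18 × 1.5% × $5,420.00 = $1,463.40
Final settlement = outstanding balance + penalty = $3,656.8250… + $1,463.40 = $5,120.23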